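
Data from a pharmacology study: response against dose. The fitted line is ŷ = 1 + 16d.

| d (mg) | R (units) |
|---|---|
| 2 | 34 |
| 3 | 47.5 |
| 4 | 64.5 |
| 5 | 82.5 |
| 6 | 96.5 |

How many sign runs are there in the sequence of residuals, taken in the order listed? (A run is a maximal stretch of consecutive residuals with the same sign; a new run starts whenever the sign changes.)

4 runs

d=2: ŷ = 1 + 16·2 = 33; e = 34 − 33 = 1
d=3: ŷ = 1 + 16·3 = 49; e = 47.5 − 49 = -1.5
d=4: ŷ = 1 + 16·4 = 65; e = 64.5 − 65 = -0.5
d=5: ŷ = 1 + 16·5 = 81; e = 82.5 − 81 = 1.5
d=6: ŷ = 1 + 16·6 = 97; e = 96.5 − 97 = -0.5
Signs: + − − + −
Runs: +×1, −×2, +×1, −×1 → 4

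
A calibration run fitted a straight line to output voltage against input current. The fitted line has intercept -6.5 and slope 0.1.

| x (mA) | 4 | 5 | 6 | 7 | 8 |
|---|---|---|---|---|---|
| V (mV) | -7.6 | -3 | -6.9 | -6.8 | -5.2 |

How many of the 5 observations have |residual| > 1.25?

2

x=4: ŷ = -6.5 + 0.1·4 = -6.1; r = -7.6 − (-6.1) = -1.5
x=5: ŷ = -6.5 + 0.1·5 = -6; r = -3 − (-6) = 3
x=6: ŷ = -6.5 + 0.1·6 = -5.9; r = -6.9 − (-5.9) = -1
x=7: ŷ = -6.5 + 0.1·7 = -5.8; r = -6.8 − (-5.8) = -1
x=8: ŷ = -6.5 + 0.1·8 = -5.7; r = -5.2 − (-5.7) = 0.5
|r| > 1.25: x=4 (|r|=1.5), x=5 (|r|=3) → 2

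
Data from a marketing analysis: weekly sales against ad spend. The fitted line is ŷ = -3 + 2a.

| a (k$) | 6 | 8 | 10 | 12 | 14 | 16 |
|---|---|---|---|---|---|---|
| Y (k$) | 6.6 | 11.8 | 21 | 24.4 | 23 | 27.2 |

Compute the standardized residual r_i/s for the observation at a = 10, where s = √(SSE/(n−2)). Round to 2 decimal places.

1.23

a=6: ŷ = -3 + 2·6 = 9; r = 6.6 − 9 = -2.4
a=8: ŷ = -3 + 2·8 = 13; r = 11.8 − 13 = -1.2
a=10: ŷ = -3 + 2·10 = 17; r = 21 − 17 = 4
a=12: ŷ = -3 + 2·12 = 21; r = 24.4 − 21 = 3.4
a=14: ŷ = -3 + 2·14 = 25; r = 23 − 25 = -2
a=16: ŷ = -3 + 2·16 = 29; r = 27.2 − 29 = -1.8
SSE = 5.76 + 1.44 + 16 + 11.56 + 4 + 3.24 = 42
s = √(42/4) = 3.24037
r/s = 4 / 3.24037 = 1.23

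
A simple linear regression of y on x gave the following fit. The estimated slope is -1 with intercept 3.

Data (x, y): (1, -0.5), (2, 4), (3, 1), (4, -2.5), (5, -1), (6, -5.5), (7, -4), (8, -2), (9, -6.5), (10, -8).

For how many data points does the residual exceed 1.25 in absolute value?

x=1: ŷ = 3 − 1 = 2; r = -0.5 − 2 = -2.5
x=2: ŷ = 3 − 2 = 1; r = 4 − 1 = 3
x=3: ŷ = 3 − 3 = 0; r = 1 − 0 = 1
x=4: ŷ = 3 − 4 = -1; r = -2.5 − (-1) = -1.5
x=5: ŷ = 3 − 5 = -2; r = -1 − (-2) = 1
x=6: ŷ = 3 − 6 = -3; r = -5.5 − (-3) = -2.5
x=7: ŷ = 3 − 7 = -4; r = -4 − (-4) = 0
x=8: ŷ = 3 − 8 = -5; r = -2 − (-5) = 3
x=9: ŷ = 3 − 9 = -6; r = -6.5 − (-6) = -0.5
x=10: ŷ = 3 − 10 = -7; r = -8 − (-7) = -1
|r| > 1.25: x=1 (|r|=2.5), x=2 (|r|=3), x=4 (|r|=1.5), x=6 (|r|=2.5), x=8 (|r|=3) → 5

5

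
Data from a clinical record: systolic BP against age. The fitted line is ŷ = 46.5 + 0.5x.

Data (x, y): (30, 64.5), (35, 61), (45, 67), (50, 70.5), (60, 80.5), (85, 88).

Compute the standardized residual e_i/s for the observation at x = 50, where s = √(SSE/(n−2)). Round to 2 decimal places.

x=30: ŷ = 46.5 + 0.5·30 = 61.5; e = 64.5 − 61.5 = 3
x=35: ŷ = 46.5 + 0.5·35 = 64; e = 61 − 64 = -3
x=45: ŷ = 46.5 + 0.5·45 = 69; e = 67 − 69 = -2
x=50: ŷ = 46.5 + 0.5·50 = 71.5; e = 70.5 − 71.5 = -1
x=60: ŷ = 46.5 + 0.5·60 = 76.5; e = 80.5 − 76.5 = 4
x=85: ŷ = 46.5 + 0.5·85 = 89; e = 88 − 89 = -1
SSE = 9 + 9 + 4 + 1 + 16 + 1 = 40
s = √(40/4) = 3.16228
e/s = -1 / 3.16228 = -0.32

-0.32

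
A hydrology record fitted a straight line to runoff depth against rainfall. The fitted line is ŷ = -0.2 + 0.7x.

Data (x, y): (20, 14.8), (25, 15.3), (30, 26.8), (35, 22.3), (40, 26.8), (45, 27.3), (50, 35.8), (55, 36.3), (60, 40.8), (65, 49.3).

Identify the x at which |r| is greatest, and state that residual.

x = 30, r = 6

x=20: ŷ = -0.2 + 0.7·20 = 13.8; r = 14.8 − 13.8 = 1
x=25: ŷ = -0.2 + 0.7·25 = 17.3; r = 15.3 − 17.3 = -2
x=30: ŷ = -0.2 + 0.7·30 = 20.8; r = 26.8 − 20.8 = 6
x=35: ŷ = -0.2 + 0.7·35 = 24.3; r = 22.3 − 24.3 = -2
x=40: ŷ = -0.2 + 0.7·40 = 27.8; r = 26.8 − 27.8 = -1
x=45: ŷ = -0.2 + 0.7·45 = 31.3; r = 27.3 − 31.3 = -4
x=50: ŷ = -0.2 + 0.7·50 = 34.8; r = 35.8 − 34.8 = 1
x=55: ŷ = -0.2 + 0.7·55 = 38.3; r = 36.3 − 38.3 = -2
x=60: ŷ = -0.2 + 0.7·60 = 41.8; r = 40.8 − 41.8 = -1
x=65: ŷ = -0.2 + 0.7·65 = 45.3; r = 49.3 − 45.3 = 4
Largest |r| is 6 at x = 30, residual 6.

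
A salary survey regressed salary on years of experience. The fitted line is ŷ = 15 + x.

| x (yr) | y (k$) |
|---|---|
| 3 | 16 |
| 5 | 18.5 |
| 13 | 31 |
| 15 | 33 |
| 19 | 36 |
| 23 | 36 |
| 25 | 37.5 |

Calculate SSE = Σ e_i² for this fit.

x=3: ŷ = 15 + 3 = 18; e = 16 − 18 = -2
x=5: ŷ = 15 + 5 = 20; e = 18.5 − 20 = -1.5
x=13: ŷ = 15 + 13 = 28; e = 31 − 28 = 3
x=15: ŷ = 15 + 15 = 30; e = 33 − 30 = 3
x=19: ŷ = 15 + 19 = 34; e = 36 − 34 = 2
x=23: ŷ = 15 + 23 = 38; e = 36 − 38 = -2
x=25: ŷ = 15 + 25 = 40; e = 37.5 − 40 = -2.5
SSE = 4 + 2.25 + 9 + 9 + 4 + 4 + 6.25 = 38.5

SSE = 38.5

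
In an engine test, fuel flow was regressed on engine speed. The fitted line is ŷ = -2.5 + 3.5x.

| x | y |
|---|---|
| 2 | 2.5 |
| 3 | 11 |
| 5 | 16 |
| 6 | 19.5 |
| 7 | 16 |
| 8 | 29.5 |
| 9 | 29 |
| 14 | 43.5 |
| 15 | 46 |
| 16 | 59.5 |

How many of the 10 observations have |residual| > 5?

x=2: ŷ = -2.5 + 3.5·2 = 4.5; r = 2.5 − 4.5 = -2
x=3: ŷ = -2.5 + 3.5·3 = 8; r = 11 − 8 = 3
x=5: ŷ = -2.5 + 3.5·5 = 15; r = 16 − 15 = 1
x=6: ŷ = -2.5 + 3.5·6 = 18.5; r = 19.5 − 18.5 = 1
x=7: ŷ = -2.5 + 3.5·7 = 22; r = 16 − 22 = -6
x=8: ŷ = -2.5 + 3.5·8 = 25.5; r = 29.5 − 25.5 = 4
x=9: ŷ = -2.5 + 3.5·9 = 29; r = 29 − 29 = 0
x=14: ŷ = -2.5 + 3.5·14 = 46.5; r = 43.5 − 46.5 = -3
x=15: ŷ = -2.5 + 3.5·15 = 50; r = 46 − 50 = -4
x=16: ŷ = -2.5 + 3.5·16 = 53.5; r = 59.5 − 53.5 = 6
|r| > 5: x=7 (|r|=6), x=16 (|r|=6) → 2

2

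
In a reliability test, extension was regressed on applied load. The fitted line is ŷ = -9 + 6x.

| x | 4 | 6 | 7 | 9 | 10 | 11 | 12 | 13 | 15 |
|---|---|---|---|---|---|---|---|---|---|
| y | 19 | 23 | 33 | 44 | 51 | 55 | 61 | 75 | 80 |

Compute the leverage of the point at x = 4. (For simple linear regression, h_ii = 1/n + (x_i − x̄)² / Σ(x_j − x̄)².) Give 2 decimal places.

x̄ = (4 + 6 + 7 + 9 + 10 + 11 + 12 + 13 + 15)/9 = 9.66667
Σ(x − x̄)² = 32.1111 + 13.4444 + 7.11111 + 0.444444 + 0.111111 + 1.77778 + 5.44444 + 11.1111 + 28.4444 = 100
h = 1/9 + (-5.66667)²/100 = 0.111111 + 0.321111 = 0.43

h = 0.43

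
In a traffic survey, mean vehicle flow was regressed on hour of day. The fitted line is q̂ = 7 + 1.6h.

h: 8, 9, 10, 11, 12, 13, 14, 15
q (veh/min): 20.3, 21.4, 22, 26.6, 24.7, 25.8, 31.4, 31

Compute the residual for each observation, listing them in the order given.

0.5, 0, -1, 2, -1.5, -2, 2, 0

h=8: q̂ = 7 + 1.6·8 = 19.8; r = 20.3 − 19.8 = 0.5
h=9: q̂ = 7 + 1.6·9 = 21.4; r = 21.4 − 21.4 = 0
h=10: q̂ = 7 + 1.6·10 = 23; r = 22 − 23 = -1
h=11: q̂ = 7 + 1.6·11 = 24.6; r = 26.6 − 24.6 = 2
h=12: q̂ = 7 + 1.6·12 = 26.2; r = 24.7 − 26.2 = -1.5
h=13: q̂ = 7 + 1.6·13 = 27.8; r = 25.8 − 27.8 = -2
h=14: q̂ = 7 + 1.6·14 = 29.4; r = 31.4 − 29.4 = 2
h=15: q̂ = 7 + 1.6·15 = 31; r = 31 − 31 = 0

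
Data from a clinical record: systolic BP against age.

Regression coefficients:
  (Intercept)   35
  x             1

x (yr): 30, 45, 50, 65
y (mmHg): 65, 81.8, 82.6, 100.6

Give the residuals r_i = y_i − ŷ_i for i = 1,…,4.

x=30: ŷ = 35 + 30 = 65; r = 65 − 65 = 0
x=45: ŷ = 35 + 45 = 80; r = 81.8 − 80 = 1.8
x=50: ŷ = 35 + 50 = 85; r = 82.6 − 85 = -2.4
x=65: ŷ = 35 + 65 = 100; r = 100.6 − 100 = 0.6

0, 1.8, -2.4, 0.6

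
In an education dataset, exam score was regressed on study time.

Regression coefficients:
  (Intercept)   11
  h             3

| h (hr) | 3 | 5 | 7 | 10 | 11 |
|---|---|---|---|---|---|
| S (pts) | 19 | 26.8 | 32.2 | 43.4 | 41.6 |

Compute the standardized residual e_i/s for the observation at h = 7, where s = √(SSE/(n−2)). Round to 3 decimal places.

0.095

h=3: ŷ = 11 + 3·3 = 20; e = 19 − 20 = -1
h=5: ŷ = 11 + 3·5 = 26; e = 26.8 − 26 = 0.8
h=7: ŷ = 11 + 3·7 = 32; e = 32.2 − 32 = 0.2
h=10: ŷ = 11 + 3·10 = 41; e = 43.4 − 41 = 2.4
h=11: ŷ = 11 + 3·11 = 44; e = 41.6 − 44 = -2.4
SSE = 1 + 0.64 + 0.04 + 5.76 + 5.76 = 13.2
s = √(13.2/3) = 2.09762
e/s = 0.2 / 2.09762 = 0.095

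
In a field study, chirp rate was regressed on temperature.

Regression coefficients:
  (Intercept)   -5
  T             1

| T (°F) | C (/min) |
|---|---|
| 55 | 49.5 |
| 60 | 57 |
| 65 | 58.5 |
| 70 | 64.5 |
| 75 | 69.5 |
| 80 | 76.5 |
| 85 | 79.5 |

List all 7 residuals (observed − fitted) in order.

T=55: Ĉ = -5 + 55 = 50; r = 49.5 − 50 = -0.5
T=60: Ĉ = -5 + 60 = 55; r = 57 − 55 = 2
T=65: Ĉ = -5 + 65 = 60; r = 58.5 − 60 = -1.5
T=70: Ĉ = -5 + 70 = 65; r = 64.5 − 65 = -0.5
T=75: Ĉ = -5 + 75 = 70; r = 69.5 − 70 = -0.5
T=80: Ĉ = -5 + 80 = 75; r = 76.5 − 75 = 1.5
T=85: Ĉ = -5 + 85 = 80; r = 79.5 − 80 = -0.5

-0.5, 2, -1.5, -0.5, -0.5, 1.5, -0.5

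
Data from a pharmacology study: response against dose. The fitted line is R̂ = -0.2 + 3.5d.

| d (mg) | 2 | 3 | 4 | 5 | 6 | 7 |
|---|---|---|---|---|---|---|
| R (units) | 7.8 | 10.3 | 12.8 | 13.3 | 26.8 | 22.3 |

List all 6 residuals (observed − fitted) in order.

d=2: R̂ = -0.2 + 3.5·2 = 6.8; e = 7.8 − 6.8 = 1
d=3: R̂ = -0.2 + 3.5·3 = 10.3; e = 10.3 − 10.3 = 0
d=4: R̂ = -0.2 + 3.5·4 = 13.8; e = 12.8 − 13.8 = -1
d=5: R̂ = -0.2 + 3.5·5 = 17.3; e = 13.3 − 17.3 = -4
d=6: R̂ = -0.2 + 3.5·6 = 20.8; e = 26.8 − 20.8 = 6
d=7: R̂ = -0.2 + 3.5·7 = 24.3; e = 22.3 − 24.3 = -2

1, 0, -1, -4, 6, -2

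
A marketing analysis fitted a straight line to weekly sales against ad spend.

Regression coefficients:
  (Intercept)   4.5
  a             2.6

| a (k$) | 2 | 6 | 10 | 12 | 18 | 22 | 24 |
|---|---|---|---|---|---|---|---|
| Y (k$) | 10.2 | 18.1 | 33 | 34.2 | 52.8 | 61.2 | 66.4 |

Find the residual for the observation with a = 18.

Ŷ = 4.5 + 2.6·18 = 51.3
r = 52.8 − 51.3 = 1.5

r = 1.5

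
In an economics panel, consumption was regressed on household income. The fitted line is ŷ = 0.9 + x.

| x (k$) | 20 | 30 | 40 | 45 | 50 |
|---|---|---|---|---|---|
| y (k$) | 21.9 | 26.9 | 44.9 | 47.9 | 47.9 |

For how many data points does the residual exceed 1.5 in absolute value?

4

x=20: ŷ = 0.9 + 20 = 20.9; r = 21.9 − 20.9 = 1
x=30: ŷ = 0.9 + 30 = 30.9; r = 26.9 − 30.9 = -4
x=40: ŷ = 0.9 + 40 = 40.9; r = 44.9 − 40.9 = 4
x=45: ŷ = 0.9 + 45 = 45.9; r = 47.9 − 45.9 = 2
x=50: ŷ = 0.9 + 50 = 50.9; r = 47.9 − 50.9 = -3
|r| > 1.5: x=30 (|r|=4), x=40 (|r|=4), x=45 (|r|=2), x=50 (|r|=3) → 4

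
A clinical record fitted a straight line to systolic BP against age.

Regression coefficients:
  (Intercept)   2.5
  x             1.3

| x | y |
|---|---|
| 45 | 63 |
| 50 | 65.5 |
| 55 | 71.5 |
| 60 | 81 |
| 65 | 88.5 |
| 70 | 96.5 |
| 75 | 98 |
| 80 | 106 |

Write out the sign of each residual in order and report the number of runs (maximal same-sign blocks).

4 runs

x=45: ŷ = 2.5 + 1.3·45 = 61; r = 63 − 61 = 2
x=50: ŷ = 2.5 + 1.3·50 = 67.5; r = 65.5 − 67.5 = -2
x=55: ŷ = 2.5 + 1.3·55 = 74; r = 71.5 − 74 = -2.5
x=60: ŷ = 2.5 + 1.3·60 = 80.5; r = 81 − 80.5 = 0.5
x=65: ŷ = 2.5 + 1.3·65 = 87; r = 88.5 − 87 = 1.5
x=70: ŷ = 2.5 + 1.3·70 = 93.5; r = 96.5 − 93.5 = 3
x=75: ŷ = 2.5 + 1.3·75 = 100; r = 98 − 100 = -2
x=80: ŷ = 2.5 + 1.3·80 = 106.5; r = 106 − 106.5 = -0.5
Signs: + − − + + + − −
Runs: +×1, −×2, +×3, −×2 → 4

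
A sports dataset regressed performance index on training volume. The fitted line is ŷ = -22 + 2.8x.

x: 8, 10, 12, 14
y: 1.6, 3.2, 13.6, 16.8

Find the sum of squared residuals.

SSE = 13.44

x=8: ŷ = -22 + 2.8·8 = 0.4; e = 1.6 − 0.4 = 1.2
x=10: ŷ = -22 + 2.8·10 = 6; e = 3.2 − 6 = -2.8
x=12: ŷ = -22 + 2.8·12 = 11.6; e = 13.6 − 11.6 = 2
x=14: ŷ = -22 + 2.8·14 = 17.2; e = 16.8 − 17.2 = -0.4
SSE = 1.44 + 7.84 + 4 + 0.16 = 13.44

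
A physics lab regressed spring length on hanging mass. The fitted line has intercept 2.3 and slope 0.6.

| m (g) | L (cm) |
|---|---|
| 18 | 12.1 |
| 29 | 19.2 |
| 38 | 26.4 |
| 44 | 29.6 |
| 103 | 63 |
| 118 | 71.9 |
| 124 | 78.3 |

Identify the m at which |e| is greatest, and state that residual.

m = 124, e = 1.6

m=18: ŷ = 2.3 + 0.6·18 = 13.1; e = 12.1 − 13.1 = -1
m=29: ŷ = 2.3 + 0.6·29 = 19.7; e = 19.2 − 19.7 = -0.5
m=38: ŷ = 2.3 + 0.6·38 = 25.1; e = 26.4 − 25.1 = 1.3
m=44: ŷ = 2.3 + 0.6·44 = 28.7; e = 29.6 − 28.7 = 0.9
m=103: ŷ = 2.3 + 0.6·103 = 64.1; e = 63 − 64.1 = -1.1
m=118: ŷ = 2.3 + 0.6·118 = 73.1; e = 71.9 − 73.1 = -1.2
m=124: ŷ = 2.3 + 0.6·124 = 76.7; e = 78.3 − 76.7 = 1.6
Largest |e| is 1.6 at m = 124, residual 1.6.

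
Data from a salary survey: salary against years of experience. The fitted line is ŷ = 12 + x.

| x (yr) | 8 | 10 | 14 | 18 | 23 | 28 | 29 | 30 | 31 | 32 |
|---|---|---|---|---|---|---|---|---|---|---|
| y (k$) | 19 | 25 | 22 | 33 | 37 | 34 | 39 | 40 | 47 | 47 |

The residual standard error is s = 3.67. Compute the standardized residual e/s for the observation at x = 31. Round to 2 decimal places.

ŷ = 12 + 31 = 43
e = 47 − 43 = 4
e/s = 4 / 3.67 = 1.09

1.09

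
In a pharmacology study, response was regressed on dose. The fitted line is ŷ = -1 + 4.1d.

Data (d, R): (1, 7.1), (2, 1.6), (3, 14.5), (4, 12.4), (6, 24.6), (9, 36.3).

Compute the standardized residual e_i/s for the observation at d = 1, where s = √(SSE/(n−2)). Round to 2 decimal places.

d=1: ŷ = -1 + 4.1·1 = 3.1; e = 7.1 − 3.1 = 4
d=2: ŷ = -1 + 4.1·2 = 7.2; e = 1.6 − 7.2 = -5.6
d=3: ŷ = -1 + 4.1·3 = 11.3; e = 14.5 − 11.3 = 3.2
d=4: ŷ = -1 + 4.1·4 = 15.4; e = 12.4 − 15.4 = -3
d=6: ŷ = -1 + 4.1·6 = 23.6; e = 24.6 − 23.6 = 1
d=9: ŷ = -1 + 4.1·9 = 35.9; e = 36.3 − 35.9 = 0.4
SSE = 16 + 31.36 + 10.24 + 9 + 1 + 0.16 = 67.76
s = √(67.76/4) = 4.11582
e/s = 4 / 4.11582 = 0.97

0.97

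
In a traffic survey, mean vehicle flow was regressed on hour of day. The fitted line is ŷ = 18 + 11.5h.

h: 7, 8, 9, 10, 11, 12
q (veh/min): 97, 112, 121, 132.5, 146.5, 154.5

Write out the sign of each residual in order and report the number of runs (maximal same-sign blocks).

5 runs

h=7: ŷ = 18 + 11.5·7 = 98.5; r = 97 − 98.5 = -1.5
h=8: ŷ = 18 + 11.5·8 = 110; r = 112 − 110 = 2
h=9: ŷ = 18 + 11.5·9 = 121.5; r = 121 − 121.5 = -0.5
h=10: ŷ = 18 + 11.5·10 = 133; r = 132.5 − 133 = -0.5
h=11: ŷ = 18 + 11.5·11 = 144.5; r = 146.5 − 144.5 = 2
h=12: ŷ = 18 + 11.5·12 = 156; r = 154.5 − 156 = -1.5
Signs: − + − − + −
Runs: −×1, +×1, −×2, +×1, −×1 → 5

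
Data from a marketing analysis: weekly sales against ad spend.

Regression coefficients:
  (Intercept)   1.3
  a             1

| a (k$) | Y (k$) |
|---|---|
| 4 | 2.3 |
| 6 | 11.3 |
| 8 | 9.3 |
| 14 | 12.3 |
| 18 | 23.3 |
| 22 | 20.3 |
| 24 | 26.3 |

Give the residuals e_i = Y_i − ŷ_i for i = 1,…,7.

-3, 4, 0, -3, 4, -3, 1

a=4: ŷ = 1.3 + 4 = 5.3; e = 2.3 − 5.3 = -3
a=6: ŷ = 1.3 + 6 = 7.3; e = 11.3 − 7.3 = 4
a=8: ŷ = 1.3 + 8 = 9.3; e = 9.3 − 9.3 = 0
a=14: ŷ = 1.3 + 14 = 15.3; e = 12.3 − 15.3 = -3
a=18: ŷ = 1.3 + 18 = 19.3; e = 23.3 − 19.3 = 4
a=22: ŷ = 1.3 + 22 = 23.3; e = 20.3 − 23.3 = -3
a=24: ŷ = 1.3 + 24 = 25.3; e = 26.3 − 25.3 = 1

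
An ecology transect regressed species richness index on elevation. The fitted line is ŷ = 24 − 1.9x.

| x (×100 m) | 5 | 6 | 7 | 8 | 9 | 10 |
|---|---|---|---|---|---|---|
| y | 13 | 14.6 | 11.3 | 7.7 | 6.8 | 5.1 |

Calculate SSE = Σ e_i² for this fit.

SSE = 7.84

x=5: ŷ = 24 − 1.9·5 = 14.5; e = 13 − 14.5 = -1.5
x=6: ŷ = 24 − 1.9·6 = 12.6; e = 14.6 − 12.6 = 2
x=7: ŷ = 24 − 1.9·7 = 10.7; e = 11.3 − 10.7 = 0.6
x=8: ŷ = 24 − 1.9·8 = 8.8; e = 7.7 − 8.8 = -1.1
x=9: ŷ = 24 − 1.9·9 = 6.9; e = 6.8 − 6.9 = -0.1
x=10: ŷ = 24 − 1.9·10 = 5; e = 5.1 − 5 = 0.1
SSE = 2.25 + 4 + 0.36 + 1.21 + 0.01 + 0.01 = 7.84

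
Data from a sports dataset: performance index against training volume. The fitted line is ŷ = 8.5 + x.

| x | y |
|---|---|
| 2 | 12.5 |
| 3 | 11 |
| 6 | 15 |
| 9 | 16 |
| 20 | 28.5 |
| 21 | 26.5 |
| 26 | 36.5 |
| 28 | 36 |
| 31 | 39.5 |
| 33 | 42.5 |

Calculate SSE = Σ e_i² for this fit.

SSE = 21

x=2: ŷ = 8.5 + 2 = 10.5; e = 12.5 − 10.5 = 2
x=3: ŷ = 8.5 + 3 = 11.5; e = 11 − 11.5 = -0.5
x=6: ŷ = 8.5 + 6 = 14.5; e = 15 − 14.5 = 0.5
x=9: ŷ = 8.5 + 9 = 17.5; e = 16 − 17.5 = -1.5
x=20: ŷ = 8.5 + 20 = 28.5; e = 28.5 − 28.5 = 0
x=21: ŷ = 8.5 + 21 = 29.5; e = 26.5 − 29.5 = -3
x=26: ŷ = 8.5 + 26 = 34.5; e = 36.5 − 34.5 = 2
x=28: ŷ = 8.5 + 28 = 36.5; e = 36 − 36.5 = -0.5
x=31: ŷ = 8.5 + 31 = 39.5; e = 39.5 − 39.5 = 0
x=33: ŷ = 8.5 + 33 = 41.5; e = 42.5 − 41.5 = 1
SSE = 4 + 0.25 + 0.25 + 2.25 + 0 + 9 + 4 + 0.25 + 0 + 1 = 21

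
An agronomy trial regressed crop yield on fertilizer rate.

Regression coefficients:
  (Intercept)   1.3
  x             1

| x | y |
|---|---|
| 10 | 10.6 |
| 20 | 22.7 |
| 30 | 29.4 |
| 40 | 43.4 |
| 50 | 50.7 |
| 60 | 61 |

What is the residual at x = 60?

e = -0.3

ŷ = 1.3 + 60 = 61.3
e = 61 − 61.3 = -0.3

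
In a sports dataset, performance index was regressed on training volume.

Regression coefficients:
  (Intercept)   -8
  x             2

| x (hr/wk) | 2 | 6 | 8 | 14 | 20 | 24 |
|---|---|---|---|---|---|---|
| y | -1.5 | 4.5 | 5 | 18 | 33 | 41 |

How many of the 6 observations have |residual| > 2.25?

x=2: ŷ = -8 + 2·2 = -4; r = -1.5 − (-4) = 2.5
x=6: ŷ = -8 + 2·6 = 4; r = 4.5 − 4 = 0.5
x=8: ŷ = -8 + 2·8 = 8; r = 5 − 8 = -3
x=14: ŷ = -8 + 2·14 = 20; r = 18 − 20 = -2
x=20: ŷ = -8 + 2·20 = 32; r = 33 − 32 = 1
x=24: ŷ = -8 + 2·24 = 40; r = 41 − 40 = 1
|r| > 2.25: x=2 (|r|=2.5), x=8 (|r|=3) → 2

2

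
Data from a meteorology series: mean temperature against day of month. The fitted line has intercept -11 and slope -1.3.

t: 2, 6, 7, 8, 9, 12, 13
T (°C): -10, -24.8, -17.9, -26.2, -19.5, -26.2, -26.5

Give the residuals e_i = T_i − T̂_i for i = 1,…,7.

t=2: T̂ = -11 − 1.3·2 = -13.6; e = -10 − (-13.6) = 3.6
t=6: T̂ = -11 − 1.3·6 = -18.8; e = -24.8 − (-18.8) = -6
t=7: T̂ = -11 − 1.3·7 = -20.1; e = -17.9 − (-20.1) = 2.2
t=8: T̂ = -11 − 1.3·8 = -21.4; e = -26.2 − (-21.4) = -4.8
t=9: T̂ = -11 − 1.3·9 = -22.7; e = -19.5 − (-22.7) = 3.2
t=12: T̂ = -11 − 1.3·12 = -26.6; e = -26.2 − (-26.6) = 0.4
t=13: T̂ = -11 − 1.3·13 = -27.9; e = -26.5 − (-27.9) = 1.4

3.6, -6, 2.2, -4.8, 3.2, 0.4, 1.4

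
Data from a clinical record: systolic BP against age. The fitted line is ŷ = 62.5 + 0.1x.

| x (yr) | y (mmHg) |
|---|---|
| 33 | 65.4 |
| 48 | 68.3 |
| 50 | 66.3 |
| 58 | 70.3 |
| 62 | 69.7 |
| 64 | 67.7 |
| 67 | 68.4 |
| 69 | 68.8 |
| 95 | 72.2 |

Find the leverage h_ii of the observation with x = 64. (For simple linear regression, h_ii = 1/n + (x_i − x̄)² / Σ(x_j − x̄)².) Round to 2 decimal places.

x̄ = (33 + 48 + 50 + 58 + 62 + 64 + 67 + 69 + 95)/9 = 60.6667
Σ(x − x̄)² = 765.444 + 160.444 + 113.778 + 7.11111 + 1.77778 + 11.1111 + 40.1111 + 69.4444 + 1178.78 = 2348
h = 1/9 + (3.33333)²/2348 = 0.111111 + 0.00473216 = 0.12

h = 0.12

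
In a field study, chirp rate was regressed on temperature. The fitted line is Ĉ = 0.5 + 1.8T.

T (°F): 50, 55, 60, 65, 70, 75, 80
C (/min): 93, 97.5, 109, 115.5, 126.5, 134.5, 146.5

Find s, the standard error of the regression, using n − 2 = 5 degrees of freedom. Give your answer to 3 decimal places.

s = 1.975

T=50: Ĉ = 0.5 + 1.8·50 = 90.5; r = 93 − 90.5 = 2.5
T=55: Ĉ = 0.5 + 1.8·55 = 99.5; r = 97.5 − 99.5 = -2
T=60: Ĉ = 0.5 + 1.8·60 = 108.5; r = 109 − 108.5 = 0.5
T=65: Ĉ = 0.5 + 1.8·65 = 117.5; r = 115.5 − 117.5 = -2
T=70: Ĉ = 0.5 + 1.8·70 = 126.5; r = 126.5 − 126.5 = 0
T=75: Ĉ = 0.5 + 1.8·75 = 135.5; r = 134.5 − 135.5 = -1
T=80: Ĉ = 0.5 + 1.8·80 = 144.5; r = 146.5 − 144.5 = 2
SSE = 6.25 + 4 + 0.25 + 4 + 0 + 1 + 4 = 19.5
s = √(19.5/5) = √3.9 ≈ 1.975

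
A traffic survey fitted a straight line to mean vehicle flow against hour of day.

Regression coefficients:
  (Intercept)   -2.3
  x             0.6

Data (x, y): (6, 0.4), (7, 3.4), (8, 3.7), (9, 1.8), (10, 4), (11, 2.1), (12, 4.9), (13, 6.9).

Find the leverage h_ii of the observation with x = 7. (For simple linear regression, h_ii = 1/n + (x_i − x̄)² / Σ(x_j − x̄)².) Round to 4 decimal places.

x̄ = (6 + 7 + 8 + 9 + 10 + 11 + 12 + 13)/8 = 9.5
Σ(x − x̄)² = 12.25 + 6.25 + 2.25 + 0.25 + 0.25 + 2.25 + 6.25 + 12.25 = 42
h = 1/8 + (-2.5)²/42 = 0.125 + 0.14881 = 0.2738

h = 0.2738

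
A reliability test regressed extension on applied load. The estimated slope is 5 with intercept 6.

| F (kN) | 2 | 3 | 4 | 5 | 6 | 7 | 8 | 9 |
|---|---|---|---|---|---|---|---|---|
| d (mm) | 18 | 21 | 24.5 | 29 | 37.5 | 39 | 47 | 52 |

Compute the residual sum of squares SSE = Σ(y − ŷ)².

F=2: ŷ = 6 + 5·2 = 16; r = 18 − 16 = 2
F=3: ŷ = 6 + 5·3 = 21; r = 21 − 21 = 0
F=4: ŷ = 6 + 5·4 = 26; r = 24.5 − 26 = -1.5
F=5: ŷ = 6 + 5·5 = 31; r = 29 − 31 = -2
F=6: ŷ = 6 + 5·6 = 36; r = 37.5 − 36 = 1.5
F=7: ŷ = 6 + 5·7 = 41; r = 39 − 41 = -2
F=8: ŷ = 6 + 5·8 = 46; r = 47 − 46 = 1
F=9: ŷ = 6 + 5·9 = 51; r = 52 − 51 = 1
SSE = 4 + 0 + 2.25 + 4 + 2.25 + 4 + 1 + 1 = 18.5

SSE = 18.5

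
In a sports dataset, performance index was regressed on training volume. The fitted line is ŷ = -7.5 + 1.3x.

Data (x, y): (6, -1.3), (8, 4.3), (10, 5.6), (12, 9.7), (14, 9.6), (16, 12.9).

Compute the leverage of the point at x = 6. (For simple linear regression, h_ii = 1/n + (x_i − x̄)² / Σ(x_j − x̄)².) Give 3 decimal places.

x̄ = (6 + 8 + 10 + 12 + 14 + 16)/6 = 11
Σ(x − x̄)² = 25 + 9 + 1 + 1 + 9 + 25 = 70
h = 1/6 + (-5)²/70 = 0.166667 + 0.357143 = 0.524

h = 0.524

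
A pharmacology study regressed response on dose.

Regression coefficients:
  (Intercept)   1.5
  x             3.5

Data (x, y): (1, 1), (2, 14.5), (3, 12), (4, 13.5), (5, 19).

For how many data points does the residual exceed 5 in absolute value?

x=1: ŷ = 1.5 + 3.5·1 = 5; r = 1 − 5 = -4
x=2: ŷ = 1.5 + 3.5·2 = 8.5; r = 14.5 − 8.5 = 6
x=3: ŷ = 1.5 + 3.5·3 = 12; r = 12 − 12 = 0
x=4: ŷ = 1.5 + 3.5·4 = 15.5; r = 13.5 − 15.5 = -2
x=5: ŷ = 1.5 + 3.5·5 = 19; r = 19 − 19 = 0
|r| > 5: x=2 (|r|=6) → 1

1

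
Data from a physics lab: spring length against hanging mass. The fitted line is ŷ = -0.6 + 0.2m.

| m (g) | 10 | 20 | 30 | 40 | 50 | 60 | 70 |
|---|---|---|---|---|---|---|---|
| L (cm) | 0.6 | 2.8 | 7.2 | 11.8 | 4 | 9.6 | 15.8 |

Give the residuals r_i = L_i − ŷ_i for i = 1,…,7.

-0.8, -0.6, 1.8, 4.4, -5.4, -1.8, 2.4

m=10: ŷ = -0.6 + 0.2·10 = 1.4; r = 0.6 − 1.4 = -0.8
m=20: ŷ = -0.6 + 0.2·20 = 3.4; r = 2.8 − 3.4 = -0.6
m=30: ŷ = -0.6 + 0.2·30 = 5.4; r = 7.2 − 5.4 = 1.8
m=40: ŷ = -0.6 + 0.2·40 = 7.4; r = 11.8 − 7.4 = 4.4
m=50: ŷ = -0.6 + 0.2·50 = 9.4; r = 4 − 9.4 = -5.4
m=60: ŷ = -0.6 + 0.2·60 = 11.4; r = 9.6 − 11.4 = -1.8
m=70: ŷ = -0.6 + 0.2·70 = 13.4; r = 15.8 − 13.4 = 2.4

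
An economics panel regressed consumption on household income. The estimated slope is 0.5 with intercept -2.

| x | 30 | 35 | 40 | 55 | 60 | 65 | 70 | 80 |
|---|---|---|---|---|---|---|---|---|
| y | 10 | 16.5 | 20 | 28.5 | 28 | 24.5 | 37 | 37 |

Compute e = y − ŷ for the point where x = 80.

ŷ = -2 + 0.5·80 = 38
e = 37 − 38 = -1

e = -1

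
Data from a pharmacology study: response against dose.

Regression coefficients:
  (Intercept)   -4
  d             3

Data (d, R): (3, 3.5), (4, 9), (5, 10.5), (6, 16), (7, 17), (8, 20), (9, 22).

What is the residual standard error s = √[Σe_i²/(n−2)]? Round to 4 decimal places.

d=3: R̂ = -4 + 3·3 = 5; e = 3.5 − 5 = -1.5
d=4: R̂ = -4 + 3·4 = 8; e = 9 − 8 = 1
d=5: R̂ = -4 + 3·5 = 11; e = 10.5 − 11 = -0.5
d=6: R̂ = -4 + 3·6 = 14; e = 16 − 14 = 2
d=7: R̂ = -4 + 3·7 = 17; e = 17 − 17 = 0
d=8: R̂ = -4 + 3·8 = 20; e = 20 − 20 = 0
d=9: R̂ = -4 + 3·9 = 23; e = 22 − 23 = -1
SSE = 2.25 + 1 + 0.25 + 4 + 0 + 0 + 1 = 8.5
s = √(8.5/5) = √1.7 ≈ 1.3038

s = 1.3038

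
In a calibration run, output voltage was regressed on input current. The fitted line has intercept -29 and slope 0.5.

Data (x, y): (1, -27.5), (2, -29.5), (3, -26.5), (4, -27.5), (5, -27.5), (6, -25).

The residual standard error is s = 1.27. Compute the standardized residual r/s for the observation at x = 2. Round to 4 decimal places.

ŷ = -29 + 0.5·2 = -28
r = -29.5 − (-28) = -1.5
r/s = -1.5 / 1.27 = -1.1811

-1.1811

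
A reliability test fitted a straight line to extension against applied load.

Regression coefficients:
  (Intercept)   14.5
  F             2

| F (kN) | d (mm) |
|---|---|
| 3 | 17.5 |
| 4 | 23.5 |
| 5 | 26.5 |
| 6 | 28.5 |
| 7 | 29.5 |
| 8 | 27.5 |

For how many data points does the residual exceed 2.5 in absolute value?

2

F=3: d̂ = 14.5 + 2·3 = 20.5; e = 17.5 − 20.5 = -3
F=4: d̂ = 14.5 + 2·4 = 22.5; e = 23.5 − 22.5 = 1
F=5: d̂ = 14.5 + 2·5 = 24.5; e = 26.5 − 24.5 = 2
F=6: d̂ = 14.5 + 2·6 = 26.5; e = 28.5 − 26.5 = 2
F=7: d̂ = 14.5 + 2·7 = 28.5; e = 29.5 − 28.5 = 1
F=8: d̂ = 14.5 + 2·8 = 30.5; e = 27.5 − 30.5 = -3
|e| > 2.5: F=3 (|e|=3), F=8 (|e|=3) → 2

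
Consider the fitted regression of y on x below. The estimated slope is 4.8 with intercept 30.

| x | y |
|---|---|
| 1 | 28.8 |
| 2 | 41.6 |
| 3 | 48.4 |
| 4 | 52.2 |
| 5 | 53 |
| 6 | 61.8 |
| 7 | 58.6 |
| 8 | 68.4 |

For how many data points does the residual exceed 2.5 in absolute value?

5

x=1: ŷ = 30 + 4.8·1 = 34.8; r = 28.8 − 34.8 = -6
x=2: ŷ = 30 + 4.8·2 = 39.6; r = 41.6 − 39.6 = 2
x=3: ŷ = 30 + 4.8·3 = 44.4; r = 48.4 − 44.4 = 4
x=4: ŷ = 30 + 4.8·4 = 49.2; r = 52.2 − 49.2 = 3
x=5: ŷ = 30 + 4.8·5 = 54; r = 53 − 54 = -1
x=6: ŷ = 30 + 4.8·6 = 58.8; r = 61.8 − 58.8 = 3
x=7: ŷ = 30 + 4.8·7 = 63.6; r = 58.6 − 63.6 = -5
x=8: ŷ = 30 + 4.8·8 = 68.4; r = 68.4 − 68.4 = 0
|r| > 2.5: x=1 (|r|=6), x=3 (|r|=4), x=4 (|r|=3), x=6 (|r|=3), x=7 (|r|=5) → 5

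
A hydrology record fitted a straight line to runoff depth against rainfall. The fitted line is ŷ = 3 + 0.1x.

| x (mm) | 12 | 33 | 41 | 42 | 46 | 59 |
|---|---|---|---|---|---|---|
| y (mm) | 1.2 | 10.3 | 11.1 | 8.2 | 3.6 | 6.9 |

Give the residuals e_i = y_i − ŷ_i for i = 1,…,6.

x=12: ŷ = 3 + 0.1·12 = 4.2; e = 1.2 − 4.2 = -3
x=33: ŷ = 3 + 0.1·33 = 6.3; e = 10.3 − 6.3 = 4
x=41: ŷ = 3 + 0.1·41 = 7.1; e = 11.1 − 7.1 = 4
x=42: ŷ = 3 + 0.1·42 = 7.2; e = 8.2 − 7.2 = 1
x=46: ŷ = 3 + 0.1·46 = 7.6; e = 3.6 − 7.6 = -4
x=59: ŷ = 3 + 0.1·59 = 8.9; e = 6.9 − 8.9 = -2

-3, 4, 4, 1, -4, -2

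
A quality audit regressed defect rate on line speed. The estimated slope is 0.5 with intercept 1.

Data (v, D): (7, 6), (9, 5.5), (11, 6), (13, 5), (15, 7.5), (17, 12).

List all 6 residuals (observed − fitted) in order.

v=7: ŷ = 1 + 0.5·7 = 4.5; e = 6 − 4.5 = 1.5
v=9: ŷ = 1 + 0.5·9 = 5.5; e = 5.5 − 5.5 = 0
v=11: ŷ = 1 + 0.5·11 = 6.5; e = 6 − 6.5 = -0.5
v=13: ŷ = 1 + 0.5·13 = 7.5; e = 5 − 7.5 = -2.5
v=15: ŷ = 1 + 0.5·15 = 8.5; e = 7.5 − 8.5 = -1
v=17: ŷ = 1 + 0.5·17 = 9.5; e = 12 − 9.5 = 2.5

1.5, 0, -0.5, -2.5, -1, 2.5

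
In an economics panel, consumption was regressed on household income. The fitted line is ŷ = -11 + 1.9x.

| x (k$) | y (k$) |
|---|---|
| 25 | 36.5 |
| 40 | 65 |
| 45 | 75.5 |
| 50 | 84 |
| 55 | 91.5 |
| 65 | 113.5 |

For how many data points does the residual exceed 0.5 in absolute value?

x=25: ŷ = -11 + 1.9·25 = 36.5; r = 36.5 − 36.5 = 0
x=40: ŷ = -11 + 1.9·40 = 65; r = 65 − 65 = 0
x=45: ŷ = -11 + 1.9·45 = 74.5; r = 75.5 − 74.5 = 1
x=50: ŷ = -11 + 1.9·50 = 84; r = 84 − 84 = 0
x=55: ŷ = -11 + 1.9·55 = 93.5; r = 91.5 − 93.5 = -2
x=65: ŷ = -11 + 1.9·65 = 112.5; r = 113.5 − 112.5 = 1
|r| > 0.5: x=45 (|r|=1), x=55 (|r|=2), x=65 (|r|=1) → 3

3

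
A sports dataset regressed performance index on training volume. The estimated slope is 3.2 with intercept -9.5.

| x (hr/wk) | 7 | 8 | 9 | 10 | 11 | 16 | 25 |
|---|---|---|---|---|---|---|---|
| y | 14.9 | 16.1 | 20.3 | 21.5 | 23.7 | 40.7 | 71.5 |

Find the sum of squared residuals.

x=7: ŷ = -9.5 + 3.2·7 = 12.9; r = 14.9 − 12.9 = 2
x=8: ŷ = -9.5 + 3.2·8 = 16.1; r = 16.1 − 16.1 = 0
x=9: ŷ = -9.5 + 3.2·9 = 19.3; r = 20.3 − 19.3 = 1
x=10: ŷ = -9.5 + 3.2·10 = 22.5; r = 21.5 − 22.5 = -1
x=11: ŷ = -9.5 + 3.2·11 = 25.7; r = 23.7 − 25.7 = -2
x=16: ŷ = -9.5 + 3.2·16 = 41.7; r = 40.7 − 41.7 = -1
x=25: ŷ = -9.5 + 3.2·25 = 70.5; r = 71.5 − 70.5 = 1
SSE = 4 + 0 + 1 + 1 + 4 + 1 + 1 = 12

SSE = 12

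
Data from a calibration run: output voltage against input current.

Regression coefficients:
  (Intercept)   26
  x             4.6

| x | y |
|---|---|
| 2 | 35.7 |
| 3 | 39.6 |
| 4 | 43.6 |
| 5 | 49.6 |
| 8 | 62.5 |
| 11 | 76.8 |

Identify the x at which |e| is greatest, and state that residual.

x = 4, e = -0.8

x=2: ŷ = 26 + 4.6·2 = 35.2; e = 35.7 − 35.2 = 0.5
x=3: ŷ = 26 + 4.6·3 = 39.8; e = 39.6 − 39.8 = -0.2
x=4: ŷ = 26 + 4.6·4 = 44.4; e = 43.6 − 44.4 = -0.8
x=5: ŷ = 26 + 4.6·5 = 49; e = 49.6 − 49 = 0.6
x=8: ŷ = 26 + 4.6·8 = 62.8; e = 62.5 − 62.8 = -0.3
x=11: ŷ = 26 + 4.6·11 = 76.6; e = 76.8 − 76.6 = 0.2
Largest |e| is 0.8 at x = 4, residual -0.8.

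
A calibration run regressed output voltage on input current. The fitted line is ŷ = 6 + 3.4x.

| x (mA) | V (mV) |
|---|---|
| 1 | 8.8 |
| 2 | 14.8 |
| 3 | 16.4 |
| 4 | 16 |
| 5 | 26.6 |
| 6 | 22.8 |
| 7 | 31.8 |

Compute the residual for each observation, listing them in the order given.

x=1: ŷ = 6 + 3.4·1 = 9.4; e = 8.8 − 9.4 = -0.6
x=2: ŷ = 6 + 3.4·2 = 12.8; e = 14.8 − 12.8 = 2
x=3: ŷ = 6 + 3.4·3 = 16.2; e = 16.4 − 16.2 = 0.2
x=4: ŷ = 6 + 3.4·4 = 19.6; e = 16 − 19.6 = -3.6
x=5: ŷ = 6 + 3.4·5 = 23; e = 26.6 − 23 = 3.6
x=6: ŷ = 6 + 3.4·6 = 26.4; e = 22.8 − 26.4 = -3.6
x=7: ŷ = 6 + 3.4·7 = 29.8; e = 31.8 − 29.8 = 2

-0.6, 2, 0.2, -3.6, 3.6, -3.6, 2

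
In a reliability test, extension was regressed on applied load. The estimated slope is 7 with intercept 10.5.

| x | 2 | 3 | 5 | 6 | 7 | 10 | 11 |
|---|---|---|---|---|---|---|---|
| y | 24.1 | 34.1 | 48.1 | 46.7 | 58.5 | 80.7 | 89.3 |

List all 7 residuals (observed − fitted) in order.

x=2: ŷ = 10.5 + 7·2 = 24.5; e = 24.1 − 24.5 = -0.4
x=3: ŷ = 10.5 + 7·3 = 31.5; e = 34.1 − 31.5 = 2.6
x=5: ŷ = 10.5 + 7·5 = 45.5; e = 48.1 − 45.5 = 2.6
x=6: ŷ = 10.5 + 7·6 = 52.5; e = 46.7 − 52.5 = -5.8
x=7: ŷ = 10.5 + 7·7 = 59.5; e = 58.5 − 59.5 = -1
x=10: ŷ = 10.5 + 7·10 = 80.5; e = 80.7 − 80.5 = 0.2
x=11: ŷ = 10.5 + 7·11 = 87.5; e = 89.3 − 87.5 = 1.8

-0.4, 2.6, 2.6, -5.8, -1, 0.2, 1.8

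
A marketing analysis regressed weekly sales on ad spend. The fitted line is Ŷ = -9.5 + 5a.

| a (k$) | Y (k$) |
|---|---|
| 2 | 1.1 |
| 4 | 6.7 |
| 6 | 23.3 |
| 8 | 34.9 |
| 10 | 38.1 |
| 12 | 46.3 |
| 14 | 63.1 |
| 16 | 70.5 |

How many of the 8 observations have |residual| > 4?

2

a=2: Ŷ = -9.5 + 5·2 = 0.5; r = 1.1 − 0.5 = 0.6
a=4: Ŷ = -9.5 + 5·4 = 10.5; r = 6.7 − 10.5 = -3.8
a=6: Ŷ = -9.5 + 5·6 = 20.5; r = 23.3 − 20.5 = 2.8
a=8: Ŷ = -9.5 + 5·8 = 30.5; r = 34.9 − 30.5 = 4.4
a=10: Ŷ = -9.5 + 5·10 = 40.5; r = 38.1 − 40.5 = -2.4
a=12: Ŷ = -9.5 + 5·12 = 50.5; r = 46.3 − 50.5 = -4.2
a=14: Ŷ = -9.5 + 5·14 = 60.5; r = 63.1 − 60.5 = 2.6
a=16: Ŷ = -9.5 + 5·16 = 70.5; r = 70.5 − 70.5 = 0
|r| > 4: a=8 (|r|=4.4), a=12 (|r|=4.2) → 2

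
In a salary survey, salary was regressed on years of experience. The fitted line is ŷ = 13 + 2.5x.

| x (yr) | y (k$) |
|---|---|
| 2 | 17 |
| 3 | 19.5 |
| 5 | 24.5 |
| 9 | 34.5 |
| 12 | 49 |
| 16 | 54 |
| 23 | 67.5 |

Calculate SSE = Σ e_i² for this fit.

x=2: ŷ = 13 + 2.5·2 = 18; e = 17 − 18 = -1
x=3: ŷ = 13 + 2.5·3 = 20.5; e = 19.5 − 20.5 = -1
x=5: ŷ = 13 + 2.5·5 = 25.5; e = 24.5 − 25.5 = -1
x=9: ŷ = 13 + 2.5·9 = 35.5; e = 34.5 − 35.5 = -1
x=12: ŷ = 13 + 2.5·12 = 43; e = 49 − 43 = 6
x=16: ŷ = 13 + 2.5·16 = 53; e = 54 − 53 = 1
x=23: ŷ = 13 + 2.5·23 = 70.5; e = 67.5 − 70.5 = -3
SSE = 1 + 1 + 1 + 1 + 36 + 1 + 9 = 50

SSE = 50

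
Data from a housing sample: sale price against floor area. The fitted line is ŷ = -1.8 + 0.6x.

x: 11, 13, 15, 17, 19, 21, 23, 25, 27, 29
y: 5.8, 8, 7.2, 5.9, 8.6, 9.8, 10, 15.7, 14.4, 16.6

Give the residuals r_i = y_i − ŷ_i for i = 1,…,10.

x=11: ŷ = -1.8 + 0.6·11 = 4.8; r = 5.8 − 4.8 = 1
x=13: ŷ = -1.8 + 0.6·13 = 6; r = 8 − 6 = 2
x=15: ŷ = -1.8 + 0.6·15 = 7.2; r = 7.2 − 7.2 = 0
x=17: ŷ = -1.8 + 0.6·17 = 8.4; r = 5.9 − 8.4 = -2.5
x=19: ŷ = -1.8 + 0.6·19 = 9.6; r = 8.6 − 9.6 = -1
x=21: ŷ = -1.8 + 0.6·21 = 10.8; r = 9.8 − 10.8 = -1
x=23: ŷ = -1.8 + 0.6·23 = 12; r = 10 − 12 = -2
x=25: ŷ = -1.8 + 0.6·25 = 13.2; r = 15.7 − 13.2 = 2.5
x=27: ŷ = -1.8 + 0.6·27 = 14.4; r = 14.4 − 14.4 = 0
x=29: ŷ = -1.8 + 0.6·29 = 15.6; r = 16.6 − 15.6 = 1

1, 2, 0, -2.5, -1, -1, -2, 2.5, 0, 1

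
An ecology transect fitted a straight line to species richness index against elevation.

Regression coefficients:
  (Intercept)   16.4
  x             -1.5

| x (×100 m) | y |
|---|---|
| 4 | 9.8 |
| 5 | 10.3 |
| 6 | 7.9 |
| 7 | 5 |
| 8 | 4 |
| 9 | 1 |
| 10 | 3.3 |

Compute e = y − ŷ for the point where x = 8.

ŷ = 16.4 − 1.5·8 = 4.4
e = 4 − 4.4 = -0.4

e = -0.4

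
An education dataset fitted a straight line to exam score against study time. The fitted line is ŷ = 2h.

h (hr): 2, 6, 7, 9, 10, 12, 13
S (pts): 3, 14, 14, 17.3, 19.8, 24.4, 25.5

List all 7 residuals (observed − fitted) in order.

-1, 2, 0, -0.7, -0.2, 0.4, -0.5

h=2: ŷ = 2·2 = 4; e = 3 − 4 = -1
h=6: ŷ = 2·6 = 12; e = 14 − 12 = 2
h=7: ŷ = 2·7 = 14; e = 14 − 14 = 0
h=9: ŷ = 2·9 = 18; e = 17.3 − 18 = -0.7
h=10: ŷ = 2·10 = 20; e = 19.8 − 20 = -0.2
h=12: ŷ = 2·12 = 24; e = 24.4 − 24 = 0.4
h=13: ŷ = 2·13 = 26; e = 25.5 − 26 = -0.5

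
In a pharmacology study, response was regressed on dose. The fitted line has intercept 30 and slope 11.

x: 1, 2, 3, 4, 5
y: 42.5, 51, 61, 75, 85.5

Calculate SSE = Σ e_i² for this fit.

x=1: ŷ = 30 + 11·1 = 41; e = 42.5 − 41 = 1.5
x=2: ŷ = 30 + 11·2 = 52; e = 51 − 52 = -1
x=3: ŷ = 30 + 11·3 = 63; e = 61 − 63 = -2
x=4: ŷ = 30 + 11·4 = 74; e = 75 − 74 = 1
x=5: ŷ = 30 + 11·5 = 85; e = 85.5 − 85 = 0.5
SSE = 2.25 + 1 + 4 + 1 + 0.25 = 8.5

SSE = 8.5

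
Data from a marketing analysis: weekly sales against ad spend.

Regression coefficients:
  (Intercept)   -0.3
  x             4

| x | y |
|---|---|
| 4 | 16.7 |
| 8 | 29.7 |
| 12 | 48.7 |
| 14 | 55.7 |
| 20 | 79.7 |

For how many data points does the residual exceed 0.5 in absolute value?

3

x=4: ŷ = -0.3 + 4·4 = 15.7; r = 16.7 − 15.7 = 1
x=8: ŷ = -0.3 + 4·8 = 31.7; r = 29.7 − 31.7 = -2
x=12: ŷ = -0.3 + 4·12 = 47.7; r = 48.7 − 47.7 = 1
x=14: ŷ = -0.3 + 4·14 = 55.7; r = 55.7 − 55.7 = 0
x=20: ŷ = -0.3 + 4·20 = 79.7; r = 79.7 − 79.7 = 0
|r| > 0.5: x=4 (|r|=1), x=8 (|r|=2), x=12 (|r|=1) → 3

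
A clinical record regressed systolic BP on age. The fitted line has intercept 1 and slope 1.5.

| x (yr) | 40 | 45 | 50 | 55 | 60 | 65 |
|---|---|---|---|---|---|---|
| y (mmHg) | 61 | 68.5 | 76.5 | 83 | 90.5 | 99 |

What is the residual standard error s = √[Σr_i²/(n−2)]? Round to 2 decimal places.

x=40: ŷ = 1 + 1.5·40 = 61; r = 61 − 61 = 0
x=45: ŷ = 1 + 1.5·45 = 68.5; r = 68.5 − 68.5 = 0
x=50: ŷ = 1 + 1.5·50 = 76; r = 76.5 − 76 = 0.5
x=55: ŷ = 1 + 1.5·55 = 83.5; r = 83 − 83.5 = -0.5
x=60: ŷ = 1 + 1.5·60 = 91; r = 90.5 − 91 = -0.5
x=65: ŷ = 1 + 1.5·65 = 98.5; r = 99 − 98.5 = 0.5
SSE = 0 + 0 + 0.25 + 0.25 + 0.25 + 0.25 = 1
s = √(1/4) = √0.25 ≈ 0.50

s = 0.50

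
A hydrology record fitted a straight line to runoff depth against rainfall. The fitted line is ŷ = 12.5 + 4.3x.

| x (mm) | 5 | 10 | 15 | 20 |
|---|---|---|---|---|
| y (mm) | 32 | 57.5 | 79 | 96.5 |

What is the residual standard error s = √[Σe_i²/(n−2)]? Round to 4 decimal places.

s = 2.8284

x=5: ŷ = 12.5 + 4.3·5 = 34; e = 32 − 34 = -2
x=10: ŷ = 12.5 + 4.3·10 = 55.5; e = 57.5 − 55.5 = 2
x=15: ŷ = 12.5 + 4.3·15 = 77; e = 79 − 77 = 2
x=20: ŷ = 12.5 + 4.3·20 = 98.5; e = 96.5 − 98.5 = -2
SSE = 4 + 4 + 4 + 4 = 16
s = √(16/2) = √8 ≈ 2.8284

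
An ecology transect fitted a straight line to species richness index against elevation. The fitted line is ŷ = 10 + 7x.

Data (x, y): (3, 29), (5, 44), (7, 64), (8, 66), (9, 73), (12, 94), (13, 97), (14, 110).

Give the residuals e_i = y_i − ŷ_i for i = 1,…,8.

x=3: ŷ = 10 + 7·3 = 31; e = 29 − 31 = -2
x=5: ŷ = 10 + 7·5 = 45; e = 44 − 45 = -1
x=7: ŷ = 10 + 7·7 = 59; e = 64 − 59 = 5
x=8: ŷ = 10 + 7·8 = 66; e = 66 − 66 = 0
x=9: ŷ = 10 + 7·9 = 73; e = 73 − 73 = 0
x=12: ŷ = 10 + 7·12 = 94; e = 94 − 94 = 0
x=13: ŷ = 10 + 7·13 = 101; e = 97 − 101 = -4
x=14: ŷ = 10 + 7·14 = 108; e = 110 − 108 = 2

-2, -1, 5, 0, 0, 0, -4, 2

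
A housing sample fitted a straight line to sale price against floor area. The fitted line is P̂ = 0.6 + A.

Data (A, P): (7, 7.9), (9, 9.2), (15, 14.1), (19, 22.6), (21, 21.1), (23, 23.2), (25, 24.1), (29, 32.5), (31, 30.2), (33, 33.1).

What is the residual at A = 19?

e = 3

P̂ = 0.6 + 19 = 19.6
e = 22.6 − 19.6 = 3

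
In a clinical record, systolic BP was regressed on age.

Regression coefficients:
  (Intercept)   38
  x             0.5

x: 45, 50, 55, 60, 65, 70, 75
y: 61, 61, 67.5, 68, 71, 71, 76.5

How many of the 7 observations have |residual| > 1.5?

x=45: ŷ = 38 + 0.5·45 = 60.5; e = 61 − 60.5 = 0.5
x=50: ŷ = 38 + 0.5·50 = 63; e = 61 − 63 = -2
x=55: ŷ = 38 + 0.5·55 = 65.5; e = 67.5 − 65.5 = 2
x=60: ŷ = 38 + 0.5·60 = 68; e = 68 − 68 = 0
x=65: ŷ = 38 + 0.5·65 = 70.5; e = 71 − 70.5 = 0.5
x=70: ŷ = 38 + 0.5·70 = 73; e = 71 − 73 = -2
x=75: ŷ = 38 + 0.5·75 = 75.5; e = 76.5 − 75.5 = 1
|e| > 1.5: x=50 (|e|=2), x=55 (|e|=2), x=70 (|e|=2) → 3

3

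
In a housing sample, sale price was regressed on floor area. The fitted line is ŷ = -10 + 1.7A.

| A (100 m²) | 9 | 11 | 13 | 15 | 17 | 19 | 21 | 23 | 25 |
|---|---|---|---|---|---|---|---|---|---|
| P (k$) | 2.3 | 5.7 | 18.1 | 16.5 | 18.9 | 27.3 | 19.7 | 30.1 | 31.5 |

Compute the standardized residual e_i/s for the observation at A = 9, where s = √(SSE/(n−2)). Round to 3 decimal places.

-0.731

A=9: ŷ = -10 + 1.7·9 = 5.3; e = 2.3 − 5.3 = -3
A=11: ŷ = -10 + 1.7·11 = 8.7; e = 5.7 − 8.7 = -3
A=13: ŷ = -10 + 1.7·13 = 12.1; e = 18.1 − 12.1 = 6
A=15: ŷ = -10 + 1.7·15 = 15.5; e = 16.5 − 15.5 = 1
A=17: ŷ = -10 + 1.7·17 = 18.9; e = 18.9 − 18.9 = 0
A=19: ŷ = -10 + 1.7·19 = 22.3; e = 27.3 − 22.3 = 5
A=21: ŷ = -10 + 1.7·21 = 25.7; e = 19.7 − 25.7 = -6
A=23: ŷ = -10 + 1.7·23 = 29.1; e = 30.1 − 29.1 = 1
A=25: ŷ = -10 + 1.7·25 = 32.5; e = 31.5 − 32.5 = -1
SSE = 9 + 9 + 36 + 1 + 0 + 25 + 36 + 1 + 1 = 118
s = √(118/7) = 4.10575
e/s = -3 / 4.10575 = -0.731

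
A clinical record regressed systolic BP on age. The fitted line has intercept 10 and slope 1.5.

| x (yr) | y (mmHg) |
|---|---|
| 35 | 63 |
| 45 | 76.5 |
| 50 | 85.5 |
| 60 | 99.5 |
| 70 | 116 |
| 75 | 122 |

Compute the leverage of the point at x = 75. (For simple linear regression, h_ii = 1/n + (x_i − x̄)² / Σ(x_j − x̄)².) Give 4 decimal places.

h = 0.4804

x̄ = (35 + 45 + 50 + 60 + 70 + 75)/6 = 55.8333
Σ(x − x̄)² = 434.028 + 117.361 + 34.0278 + 17.3611 + 200.694 + 367.361 = 1170.83
h = 1/6 + (19.1667)²/1170.83 = 0.166667 + 0.31376 = 0.4804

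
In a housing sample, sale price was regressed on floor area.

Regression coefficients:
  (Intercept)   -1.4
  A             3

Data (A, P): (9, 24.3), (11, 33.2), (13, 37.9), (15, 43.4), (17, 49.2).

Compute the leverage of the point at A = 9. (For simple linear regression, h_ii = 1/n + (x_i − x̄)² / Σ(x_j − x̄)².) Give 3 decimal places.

Ā = (9 + 11 + 13 + 15 + 17)/5 = 13
Σ(A − Ā)² = 16 + 4 + 0 + 4 + 16 = 40
h = 1/5 + (-4)²/40 = 0.2 + 0.4 = 0.600

h = 0.600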